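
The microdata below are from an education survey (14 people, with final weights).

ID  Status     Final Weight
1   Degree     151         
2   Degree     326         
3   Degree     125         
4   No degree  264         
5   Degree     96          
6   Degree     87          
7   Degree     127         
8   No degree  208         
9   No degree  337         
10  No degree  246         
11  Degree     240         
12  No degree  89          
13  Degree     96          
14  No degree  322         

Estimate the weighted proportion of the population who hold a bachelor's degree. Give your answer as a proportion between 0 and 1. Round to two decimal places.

Sum of weights for 'Degree' = 151 + 326 + 125 + 96 + 87 + 127 + 240 + 96 = 1248
Total weight = 2714
Weighted proportion = 1248 / 2714 = 0.45983788

0.46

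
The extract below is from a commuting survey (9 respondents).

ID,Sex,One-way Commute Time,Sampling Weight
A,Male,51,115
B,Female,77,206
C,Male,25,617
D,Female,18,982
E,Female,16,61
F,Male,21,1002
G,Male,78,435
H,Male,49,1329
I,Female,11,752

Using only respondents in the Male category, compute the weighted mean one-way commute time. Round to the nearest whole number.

40

Male rows: A, C, F, G, H
Weighted sum = 51×115 + 25×617 + 21×1002 + 78×435 + 49×1329
  = 141383
Sum of weights = 115 + 617 + 1002 + 435 + 1329 = 3498
Weighted mean = 141383 / 3498 = 40.418239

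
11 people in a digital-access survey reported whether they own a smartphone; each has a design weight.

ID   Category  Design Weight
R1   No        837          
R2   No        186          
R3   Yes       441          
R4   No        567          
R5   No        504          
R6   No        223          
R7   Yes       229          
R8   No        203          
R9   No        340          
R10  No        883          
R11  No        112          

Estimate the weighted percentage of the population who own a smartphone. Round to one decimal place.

Sum of weights for 'Yes' = 441 + 229 = 670
Total weight = 837 + 186 + 441 + 567 + 504 + 223 + 229 + 203 + 340 + 883 + 112 = 4525
Weighted proportion = 670 / 4525 = 0.1480663 → 14.80663%

14.8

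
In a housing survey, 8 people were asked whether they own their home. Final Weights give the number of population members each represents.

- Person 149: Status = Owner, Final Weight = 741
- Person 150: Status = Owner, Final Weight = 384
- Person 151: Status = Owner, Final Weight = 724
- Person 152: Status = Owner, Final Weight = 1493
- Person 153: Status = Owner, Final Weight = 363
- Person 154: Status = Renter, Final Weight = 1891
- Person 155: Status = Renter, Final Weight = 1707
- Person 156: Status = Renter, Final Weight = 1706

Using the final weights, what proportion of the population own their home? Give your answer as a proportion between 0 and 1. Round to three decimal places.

Sum of weights for 'Owner' = 741 + 384 + 724 + 1493 + 363 = 3705
Total weight = 9009
Weighted proportion = 3705 / 9009 = 0.41125541

0.411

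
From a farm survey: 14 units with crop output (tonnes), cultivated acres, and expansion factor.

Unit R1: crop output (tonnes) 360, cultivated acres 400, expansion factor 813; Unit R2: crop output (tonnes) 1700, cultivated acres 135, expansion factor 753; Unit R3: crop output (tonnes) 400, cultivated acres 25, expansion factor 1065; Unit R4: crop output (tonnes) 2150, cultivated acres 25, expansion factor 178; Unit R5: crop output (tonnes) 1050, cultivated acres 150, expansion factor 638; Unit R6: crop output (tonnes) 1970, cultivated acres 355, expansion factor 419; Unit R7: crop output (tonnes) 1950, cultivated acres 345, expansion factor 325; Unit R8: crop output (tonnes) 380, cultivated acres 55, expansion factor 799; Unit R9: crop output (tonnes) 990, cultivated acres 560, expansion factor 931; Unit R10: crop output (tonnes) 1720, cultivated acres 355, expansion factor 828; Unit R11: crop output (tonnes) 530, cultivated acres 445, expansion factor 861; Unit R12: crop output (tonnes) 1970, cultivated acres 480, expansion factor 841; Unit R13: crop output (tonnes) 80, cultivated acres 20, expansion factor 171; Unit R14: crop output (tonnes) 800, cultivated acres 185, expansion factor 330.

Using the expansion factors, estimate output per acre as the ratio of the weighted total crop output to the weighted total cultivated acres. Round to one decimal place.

3.8

Σ wᵢ·y = 9550810
Σ wᵢ·x = 2525040
Ratio = 9550810 / 2525040 = 3.7824391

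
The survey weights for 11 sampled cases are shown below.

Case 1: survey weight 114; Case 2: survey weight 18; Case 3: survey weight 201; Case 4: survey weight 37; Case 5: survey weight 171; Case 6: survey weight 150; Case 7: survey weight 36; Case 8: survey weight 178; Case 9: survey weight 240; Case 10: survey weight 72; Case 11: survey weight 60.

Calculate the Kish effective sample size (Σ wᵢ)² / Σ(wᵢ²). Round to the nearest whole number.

8

Σ wᵢ = 1277
Σ wᵢ² = 206195
n_eff = 1277² / 206195 = 1630729 / 206195 = 7.9086738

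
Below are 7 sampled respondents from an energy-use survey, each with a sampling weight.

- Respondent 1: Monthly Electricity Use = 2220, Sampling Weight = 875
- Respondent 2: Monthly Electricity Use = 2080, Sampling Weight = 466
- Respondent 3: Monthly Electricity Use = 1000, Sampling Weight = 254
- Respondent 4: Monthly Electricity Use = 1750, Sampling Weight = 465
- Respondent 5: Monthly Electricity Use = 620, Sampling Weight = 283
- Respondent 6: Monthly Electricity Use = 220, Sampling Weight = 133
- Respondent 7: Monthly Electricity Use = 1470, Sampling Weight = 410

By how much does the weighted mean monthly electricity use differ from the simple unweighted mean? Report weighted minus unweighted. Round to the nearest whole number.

Unweighted sum = 9360
Unweighted mean = 9360 / 7 = 1337.1429
Weighted sum = 2220×875 + 2080×466 + 1000×254 + 1750×465 + 620×283 + 220×133 + 1470×410
  = 1942500 + 969280 + 254000 + 813750 + 175460 + 29260 + 602700 = 4786950
Sum of weights = 875 + 466 + 254 + 465 + 283 + 133 + 410 = 2886
Weighted mean = 4786950 / 2886 = 1658.6798
Difference (weighted minus unweighted) = 321.53698

322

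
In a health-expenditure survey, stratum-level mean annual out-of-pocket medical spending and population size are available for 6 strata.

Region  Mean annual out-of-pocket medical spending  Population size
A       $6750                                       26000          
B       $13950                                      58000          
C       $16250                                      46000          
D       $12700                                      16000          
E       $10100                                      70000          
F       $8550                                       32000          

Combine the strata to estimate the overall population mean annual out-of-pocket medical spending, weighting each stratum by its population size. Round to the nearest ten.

Σ Nₕ·x̄ₕ = 6750×26000 + 13950×58000 + 16250×46000 + 12700×16000 + 10100×70000 + 8550×32000
  = 175500000 + 809100000 + 747500000 + 203200000 + 707000000 + 273600000 = 2915900000
Σ Nₕ = 26000 + 58000 + 46000 + 16000 + 70000 + 32000 = 248000
Overall mean = 2915900000 / 248000 = 11757.661

11760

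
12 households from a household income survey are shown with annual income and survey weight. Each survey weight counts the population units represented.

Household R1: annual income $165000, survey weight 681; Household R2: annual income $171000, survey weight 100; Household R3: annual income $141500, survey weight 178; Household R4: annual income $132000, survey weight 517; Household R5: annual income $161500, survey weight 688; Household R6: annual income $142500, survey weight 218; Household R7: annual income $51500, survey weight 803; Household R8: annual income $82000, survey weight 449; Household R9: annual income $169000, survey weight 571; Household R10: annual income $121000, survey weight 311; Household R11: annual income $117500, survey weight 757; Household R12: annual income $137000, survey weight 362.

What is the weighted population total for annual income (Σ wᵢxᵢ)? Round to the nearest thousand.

Weighted total = 715917000

715917000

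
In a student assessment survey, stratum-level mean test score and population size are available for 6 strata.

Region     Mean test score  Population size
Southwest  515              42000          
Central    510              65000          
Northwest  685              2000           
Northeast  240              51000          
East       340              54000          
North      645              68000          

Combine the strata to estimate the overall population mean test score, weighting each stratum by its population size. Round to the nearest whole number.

Σ Nₕ·x̄ₕ = 515×42000 + 510×65000 + 685×2000 + 240×51000 + 340×54000 + 645×68000
  = 21630000 + 33150000 + 1370000 + 12240000 + 18360000 + 43860000 = 130610000
Σ Nₕ = 282000
Overall mean = 130610000 / 282000 = 463.15603

463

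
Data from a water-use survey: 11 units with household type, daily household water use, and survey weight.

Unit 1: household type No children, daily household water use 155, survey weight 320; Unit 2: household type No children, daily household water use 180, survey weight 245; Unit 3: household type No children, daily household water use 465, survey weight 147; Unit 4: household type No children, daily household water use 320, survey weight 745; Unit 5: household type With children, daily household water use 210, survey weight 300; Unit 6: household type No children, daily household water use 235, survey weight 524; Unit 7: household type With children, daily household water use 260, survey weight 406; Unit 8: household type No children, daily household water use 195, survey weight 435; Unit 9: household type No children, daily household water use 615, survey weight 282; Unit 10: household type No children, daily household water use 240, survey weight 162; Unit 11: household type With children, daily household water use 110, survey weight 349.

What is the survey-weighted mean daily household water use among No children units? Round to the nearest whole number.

287

No children rows: 1, 2, 3, 4, 6, 8, 9, 10
Weighted sum = 155×320 + 180×245 + 465×147 + 320×745 + 235×524 + 195×435 + 615×282 + 240×162
  = 820730
Sum of weights = 320 + 245 + 147 + 745 + 524 + 435 + 282 + 162 = 2860
Weighted mean = 820730 / 2860 = 286.96853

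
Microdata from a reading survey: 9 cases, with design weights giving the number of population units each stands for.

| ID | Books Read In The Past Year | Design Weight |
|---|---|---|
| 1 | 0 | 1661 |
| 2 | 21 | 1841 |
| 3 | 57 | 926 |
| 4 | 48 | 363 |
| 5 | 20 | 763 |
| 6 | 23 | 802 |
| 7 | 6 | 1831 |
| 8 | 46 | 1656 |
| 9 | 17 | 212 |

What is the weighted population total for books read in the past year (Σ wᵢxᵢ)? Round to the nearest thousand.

233000

Weighted total = 0×1661 + 21×1841 + 57×926 + 48×363 + 20×763 + 23×802 + 6×1831 + 46×1656 + 17×212
  = 0 + 38661 + 52782 + 17424 + 15260 + 18446 + 10986 + 76176 + 3604 = 233339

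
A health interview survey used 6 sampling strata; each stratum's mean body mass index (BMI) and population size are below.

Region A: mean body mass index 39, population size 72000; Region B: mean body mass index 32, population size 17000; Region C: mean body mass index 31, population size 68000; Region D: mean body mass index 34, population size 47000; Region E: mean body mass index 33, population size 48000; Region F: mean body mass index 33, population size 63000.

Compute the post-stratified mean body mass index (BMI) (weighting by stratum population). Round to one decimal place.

Σ Nₕ·x̄ₕ = 10721000
Σ Nₕ = 72000 + 17000 + 68000 + 47000 + 48000 + 63000 = 315000
Overall mean = 10721000 / 315000 = 34.034921

34.0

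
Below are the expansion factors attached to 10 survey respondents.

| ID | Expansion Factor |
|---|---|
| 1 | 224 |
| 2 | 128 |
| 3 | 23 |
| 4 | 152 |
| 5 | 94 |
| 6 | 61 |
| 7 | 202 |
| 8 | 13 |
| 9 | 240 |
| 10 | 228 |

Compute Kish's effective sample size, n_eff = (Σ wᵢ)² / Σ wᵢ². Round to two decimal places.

Σ wᵢ = 224 + 128 + 23 + 152 + 94 + 61 + 202 + 13 + 240 + 228 = 1365
Σ wᵢ² = 50176 + 16384 + 529 + 23104 + 8836 + 3721 + 40804 + 169 + 57600 + 51984 = 253307
n_eff = 1365² / 253307 = 1863225 / 253307 = 7.3556001

7.36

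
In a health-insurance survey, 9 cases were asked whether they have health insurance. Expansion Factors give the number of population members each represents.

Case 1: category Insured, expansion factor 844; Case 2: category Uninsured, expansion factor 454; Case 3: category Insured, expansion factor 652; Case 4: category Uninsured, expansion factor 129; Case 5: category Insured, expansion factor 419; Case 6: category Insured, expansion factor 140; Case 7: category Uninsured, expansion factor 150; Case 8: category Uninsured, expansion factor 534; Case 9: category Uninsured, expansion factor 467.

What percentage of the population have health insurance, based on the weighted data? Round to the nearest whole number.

Sum of weights for 'Insured' = 844 + 652 + 419 + 140 = 2055
Total weight = 844 + 454 + 652 + 129 + 419 + 140 + 150 + 534 + 467 = 3789
Weighted proportion = 2055 / 3789 = 0.54235946 → 54.235946%

54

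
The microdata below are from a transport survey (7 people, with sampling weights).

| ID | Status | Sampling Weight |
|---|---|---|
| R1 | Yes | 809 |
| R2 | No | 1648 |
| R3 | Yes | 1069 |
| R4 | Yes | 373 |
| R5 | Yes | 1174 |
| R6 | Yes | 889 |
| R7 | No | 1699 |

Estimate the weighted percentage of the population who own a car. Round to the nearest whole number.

Sum of weights for 'Yes' = 809 + 1069 + 373 + 1174 + 889 = 4314
Total weight = 809 + 1648 + 1069 + 373 + 1174 + 889 + 1699 = 7661
Weighted proportion = 4314 / 7661 = 0.56311187 → 56.311187%

56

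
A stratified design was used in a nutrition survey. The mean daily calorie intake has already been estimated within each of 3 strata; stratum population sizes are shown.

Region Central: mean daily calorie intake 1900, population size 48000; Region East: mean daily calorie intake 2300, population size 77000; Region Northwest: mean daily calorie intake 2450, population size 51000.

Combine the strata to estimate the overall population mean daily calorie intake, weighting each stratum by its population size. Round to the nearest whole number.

2234

Σ Nₕ·x̄ₕ = 1900×48000 + 2300×77000 + 2450×51000
  = 91200000 + 177100000 + 124950000 = 393250000
Σ Nₕ = 48000 + 77000 + 51000 = 176000
Overall mean = 393250000 / 176000 = 2234.375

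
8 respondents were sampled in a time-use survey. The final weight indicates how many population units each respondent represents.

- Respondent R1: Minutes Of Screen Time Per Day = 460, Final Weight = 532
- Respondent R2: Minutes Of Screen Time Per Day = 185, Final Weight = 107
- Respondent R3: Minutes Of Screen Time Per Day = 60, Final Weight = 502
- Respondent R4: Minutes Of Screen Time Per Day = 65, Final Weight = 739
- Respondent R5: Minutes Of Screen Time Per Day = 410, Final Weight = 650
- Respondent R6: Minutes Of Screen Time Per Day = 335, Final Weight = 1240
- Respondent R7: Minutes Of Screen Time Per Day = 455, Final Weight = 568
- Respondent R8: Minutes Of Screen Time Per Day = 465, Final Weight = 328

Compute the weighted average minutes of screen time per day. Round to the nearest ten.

310

Weighted sum = 1435530
Sum of weights = 532 + 107 + 502 + 739 + 650 + 1240 + 568 + 328 = 4666
Weighted mean = 1435530 / 4666 = 307.65752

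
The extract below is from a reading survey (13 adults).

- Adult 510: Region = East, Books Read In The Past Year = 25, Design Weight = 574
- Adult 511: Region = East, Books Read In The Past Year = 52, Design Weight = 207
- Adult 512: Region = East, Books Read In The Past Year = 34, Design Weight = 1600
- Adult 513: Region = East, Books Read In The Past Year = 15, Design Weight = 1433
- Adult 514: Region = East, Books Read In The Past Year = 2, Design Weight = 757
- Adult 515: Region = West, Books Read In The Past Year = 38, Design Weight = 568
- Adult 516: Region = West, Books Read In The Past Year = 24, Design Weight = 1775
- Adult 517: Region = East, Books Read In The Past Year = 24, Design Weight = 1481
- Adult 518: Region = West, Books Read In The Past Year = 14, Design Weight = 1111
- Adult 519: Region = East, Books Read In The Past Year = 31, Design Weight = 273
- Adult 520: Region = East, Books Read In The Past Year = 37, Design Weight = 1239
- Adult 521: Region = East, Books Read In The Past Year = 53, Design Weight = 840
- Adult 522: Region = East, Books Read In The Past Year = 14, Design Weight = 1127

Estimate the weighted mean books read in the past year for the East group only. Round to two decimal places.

East rows: 510, 511, 512, 513, 514, 517, 519, 520, 521, 522
Weighted sum = 25×574 + 52×207 + 34×1600 + 15×1433 + 2×757 + 24×1481 + 31×273 + 37×1239 + 53×840 + 14×1127
  = 252671
Sum of weights = 574 + 207 + 1600 + 1433 + 757 + 1481 + 273 + 1239 + 840 + 1127 = 9531
Weighted mean = 252671 / 9531 = 26.51044

26.51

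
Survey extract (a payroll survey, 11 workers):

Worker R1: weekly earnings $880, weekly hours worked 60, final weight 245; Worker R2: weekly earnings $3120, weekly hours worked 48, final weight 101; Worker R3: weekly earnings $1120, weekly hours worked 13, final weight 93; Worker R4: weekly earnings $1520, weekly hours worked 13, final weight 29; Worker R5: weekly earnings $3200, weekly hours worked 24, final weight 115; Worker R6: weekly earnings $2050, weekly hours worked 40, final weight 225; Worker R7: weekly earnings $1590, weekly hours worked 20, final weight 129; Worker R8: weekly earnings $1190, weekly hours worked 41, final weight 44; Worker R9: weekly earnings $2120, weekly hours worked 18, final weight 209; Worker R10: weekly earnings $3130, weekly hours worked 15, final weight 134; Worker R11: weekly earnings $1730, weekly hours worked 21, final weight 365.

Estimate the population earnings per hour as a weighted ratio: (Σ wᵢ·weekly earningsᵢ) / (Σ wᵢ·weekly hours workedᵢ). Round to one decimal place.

64.3

Σ wᵢ·y = 3259630
Σ wᵢ·x = 60×245 + 48×101 + 13×93 + 13×29 + 24×115 + 40×225 + 20×129 + 41×44 + 18×209 + 15×134 + 21×365
  = 14700 + 4848 + 1209 + 377 + 2760 + 9000 + 2580 + 1804 + 3762 + 2010 + 7665 = 50715
Ratio = 3259630 / 50715 = 64.273489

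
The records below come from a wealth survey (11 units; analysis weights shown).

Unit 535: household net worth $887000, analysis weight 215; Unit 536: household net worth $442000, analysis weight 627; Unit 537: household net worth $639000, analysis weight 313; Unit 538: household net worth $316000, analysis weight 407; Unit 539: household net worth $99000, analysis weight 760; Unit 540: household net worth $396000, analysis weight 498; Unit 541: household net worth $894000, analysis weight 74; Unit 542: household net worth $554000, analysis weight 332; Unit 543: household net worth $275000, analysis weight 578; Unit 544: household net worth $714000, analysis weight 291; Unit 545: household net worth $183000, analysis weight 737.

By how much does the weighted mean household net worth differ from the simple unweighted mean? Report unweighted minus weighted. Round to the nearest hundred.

114000

Unweighted sum = 887000 + 442000 + 639000 + 316000 + 99000 + 396000 + 894000 + 554000 + 275000 + 714000 + 183000 = 5399000
Unweighted mean = 5399000 / 11 = 490818.18
Weighted sum = 887000×215 + 442000×627 + 639000×313 + 316000×407 + 99000×760 + 396000×498 + 894000×74 + 554000×332 + 275000×578 + 714000×291 + 183000×737
  = 190705000 + 277134000 + 200007000 + 128612000 + 75240000 + 197208000 + 66156000 + 183928000 + 158950000 + 207774000 + 134871000 = 1820585000
Sum of weights = 215 + 627 + 313 + 407 + 760 + 498 + 74 + 332 + 578 + 291 + 737 = 4832
Weighted mean = 1820585000 / 4832 = 376776.7
Difference (unweighted minus weighted) = 114041.48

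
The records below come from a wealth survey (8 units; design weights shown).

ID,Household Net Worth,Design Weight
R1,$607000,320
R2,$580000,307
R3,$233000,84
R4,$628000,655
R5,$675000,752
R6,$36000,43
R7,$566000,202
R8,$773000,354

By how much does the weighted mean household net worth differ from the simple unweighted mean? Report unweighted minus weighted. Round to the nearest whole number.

-113563

Unweighted sum = 607000 + 580000 + 233000 + 628000 + 675000 + 36000 + 566000 + 773000 = 4098000
Unweighted mean = 4098000 / 8 = 512250
Weighted sum = 607000×320 + 580000×307 + 233000×84 + 628000×655 + 675000×752 + 36000×43 + 566000×202 + 773000×354
  = 194240000 + 178060000 + 19572000 + 411340000 + 507600000 + 1548000 + 114332000 + 273642000 = 1700334000
Sum of weights = 320 + 307 + 84 + 655 + 752 + 43 + 202 + 354 = 2717
Weighted mean = 1700334000 / 2717 = 625813.03
Difference (unweighted minus weighted) = -113563.03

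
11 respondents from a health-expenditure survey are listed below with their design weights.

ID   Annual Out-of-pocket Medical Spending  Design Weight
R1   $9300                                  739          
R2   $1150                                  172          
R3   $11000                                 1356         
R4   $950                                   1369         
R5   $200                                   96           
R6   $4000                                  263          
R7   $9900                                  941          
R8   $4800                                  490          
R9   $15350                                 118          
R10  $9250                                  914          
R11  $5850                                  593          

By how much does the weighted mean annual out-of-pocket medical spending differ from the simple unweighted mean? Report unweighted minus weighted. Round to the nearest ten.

Unweighted sum = 9300 + 1150 + 11000 + 950 + 200 + 4000 + 9900 + 4800 + 15350 + 9250 + 5850 = 71750
Unweighted mean = 71750 / 11 = 6522.7273
Weighted sum = 9300×739 + 1150×172 + 11000×1356 + 950×1369 + 200×96 + 4000×263 + 9900×941 + 4800×490 + 15350×118 + 9250×914 + 5850×593
  = 6872700 + 197800 + 14916000 + 1300550 + 19200 + 1052000 + 9315900 + 2352000 + 1811300 + 8454500 + 3469050 = 49761000
Sum of weights = 739 + 172 + 1356 + 1369 + 96 + 263 + 941 + 490 + 118 + 914 + 593 = 7051
Weighted mean = 49761000 / 7051 = 7057.2968
Difference (unweighted minus weighted) = -534.56956

-530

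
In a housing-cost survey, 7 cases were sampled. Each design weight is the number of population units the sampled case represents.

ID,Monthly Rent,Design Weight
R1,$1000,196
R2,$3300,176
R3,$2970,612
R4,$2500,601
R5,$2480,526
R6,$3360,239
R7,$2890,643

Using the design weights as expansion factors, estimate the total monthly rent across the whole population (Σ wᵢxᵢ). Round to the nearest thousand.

Weighted total = 1000×196 + 3300×176 + 2970×612 + 2500×601 + 2480×526 + 3360×239 + 2890×643
  = 196000 + 580800 + 1817640 + 1502500 + 1304480 + 803040 + 1858270 = 8062730

8063000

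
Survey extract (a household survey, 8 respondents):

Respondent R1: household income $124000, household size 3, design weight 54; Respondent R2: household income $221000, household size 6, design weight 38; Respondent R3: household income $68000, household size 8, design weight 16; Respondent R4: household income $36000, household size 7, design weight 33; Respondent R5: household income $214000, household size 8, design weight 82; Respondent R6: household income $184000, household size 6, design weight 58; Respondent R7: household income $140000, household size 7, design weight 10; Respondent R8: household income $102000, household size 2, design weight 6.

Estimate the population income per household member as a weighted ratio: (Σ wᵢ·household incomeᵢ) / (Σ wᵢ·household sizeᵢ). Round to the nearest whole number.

25941

Σ wᵢ·y = 47602000
Σ wᵢ·x = 3×54 + 6×38 + 8×16 + 7×33 + 8×82 + 6×58 + 7×10 + 2×6
  = 1835
Ratio = 47602000 / 1835 = 25941.144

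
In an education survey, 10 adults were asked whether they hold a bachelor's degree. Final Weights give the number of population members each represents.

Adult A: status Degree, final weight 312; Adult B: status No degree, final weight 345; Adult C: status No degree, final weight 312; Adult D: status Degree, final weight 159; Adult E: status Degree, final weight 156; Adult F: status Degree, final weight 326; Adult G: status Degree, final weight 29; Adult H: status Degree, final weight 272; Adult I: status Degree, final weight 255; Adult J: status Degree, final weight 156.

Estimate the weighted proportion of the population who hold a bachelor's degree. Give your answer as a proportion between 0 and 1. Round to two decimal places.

0.72

Sum of weights for 'Degree' = 312 + 159 + 156 + 326 + 29 + 272 + 255 + 156 = 1665
Total weight = 312 + 345 + 312 + 159 + 156 + 326 + 29 + 272 + 255 + 156 = 2322
Weighted proportion = 1665 / 2322 = 0.71705426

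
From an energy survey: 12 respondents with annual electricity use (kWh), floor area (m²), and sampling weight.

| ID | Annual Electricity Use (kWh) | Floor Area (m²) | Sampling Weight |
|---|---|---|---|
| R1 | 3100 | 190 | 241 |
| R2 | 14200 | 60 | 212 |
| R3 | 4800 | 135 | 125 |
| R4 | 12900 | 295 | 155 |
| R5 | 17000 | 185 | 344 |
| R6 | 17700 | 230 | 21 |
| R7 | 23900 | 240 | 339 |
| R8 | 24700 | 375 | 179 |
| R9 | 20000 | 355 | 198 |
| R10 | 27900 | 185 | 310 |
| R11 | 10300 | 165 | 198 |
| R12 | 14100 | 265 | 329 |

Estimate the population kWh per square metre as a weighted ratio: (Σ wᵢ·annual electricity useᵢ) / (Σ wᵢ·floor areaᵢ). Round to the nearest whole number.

76

Σ wᵢ·y = 3100×241 + 14200×212 + 4800×125 + 12900×155 + 17000×344 + 17700×21 + 23900×339 + 24700×179 + 20000×198 + 27900×310 + 10300×198 + 14100×329
  = 44387400
Σ wᵢ·x = 190×241 + 60×212 + 135×125 + 295×155 + 185×344 + 230×21 + 240×339 + 375×179 + 355×198 + 185×310 + 165×198 + 265×329
  = 45790 + 12720 + 16875 + 45725 + 63640 + 4830 + 81360 + 67125 + 70290 + 57350 + 32670 + 87185 = 585560
Ratio = 44387400 / 585560 = 75.803334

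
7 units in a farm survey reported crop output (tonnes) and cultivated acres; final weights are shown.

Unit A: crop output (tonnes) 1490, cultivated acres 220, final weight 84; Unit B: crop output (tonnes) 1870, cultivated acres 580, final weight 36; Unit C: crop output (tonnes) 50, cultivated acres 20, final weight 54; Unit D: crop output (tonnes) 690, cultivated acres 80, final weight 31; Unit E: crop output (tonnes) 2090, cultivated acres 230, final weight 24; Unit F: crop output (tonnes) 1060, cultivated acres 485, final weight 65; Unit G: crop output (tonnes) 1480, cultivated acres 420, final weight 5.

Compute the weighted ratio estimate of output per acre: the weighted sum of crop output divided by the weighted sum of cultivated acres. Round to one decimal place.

4.2

Σ wᵢ·y = 343030
Σ wᵢ·x = 220×84 + 580×36 + 20×54 + 80×31 + 230×24 + 485×65 + 420×5
  = 82065
Ratio = 343030 / 82065 = 4.1799793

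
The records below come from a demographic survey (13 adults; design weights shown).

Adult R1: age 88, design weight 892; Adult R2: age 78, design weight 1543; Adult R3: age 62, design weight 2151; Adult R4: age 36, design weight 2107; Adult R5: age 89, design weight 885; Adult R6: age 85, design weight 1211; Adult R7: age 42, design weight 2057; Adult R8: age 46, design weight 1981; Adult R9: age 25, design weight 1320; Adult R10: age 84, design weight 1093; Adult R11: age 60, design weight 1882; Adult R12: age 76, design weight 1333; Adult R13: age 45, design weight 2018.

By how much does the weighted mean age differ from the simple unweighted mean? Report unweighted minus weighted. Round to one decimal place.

4.3

Unweighted sum = 816
Unweighted mean = 816 / 13 = 62.769231
Weighted sum = 1197134
Sum of weights = 20473
Weighted mean = 1197134 / 20473 = 58.473795
Difference (unweighted minus weighted) = 4.295436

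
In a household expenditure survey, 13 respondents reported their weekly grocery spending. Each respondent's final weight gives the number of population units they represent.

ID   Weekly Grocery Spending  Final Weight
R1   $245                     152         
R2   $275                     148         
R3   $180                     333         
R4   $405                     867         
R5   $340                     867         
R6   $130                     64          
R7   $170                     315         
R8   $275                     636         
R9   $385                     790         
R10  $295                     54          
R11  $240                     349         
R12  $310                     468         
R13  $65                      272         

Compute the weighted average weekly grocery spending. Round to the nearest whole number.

Weighted sum = 1587165
Sum of weights = 5315
Weighted mean = 1587165 / 5315 = 298.61994

299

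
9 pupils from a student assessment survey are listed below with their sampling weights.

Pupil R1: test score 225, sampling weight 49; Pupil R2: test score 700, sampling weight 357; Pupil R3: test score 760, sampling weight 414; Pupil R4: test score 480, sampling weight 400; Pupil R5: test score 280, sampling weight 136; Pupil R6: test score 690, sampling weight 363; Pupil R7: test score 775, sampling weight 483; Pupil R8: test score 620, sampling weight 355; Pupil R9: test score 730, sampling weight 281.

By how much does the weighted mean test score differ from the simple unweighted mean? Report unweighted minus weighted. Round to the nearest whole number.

Unweighted sum = 225 + 700 + 760 + 480 + 280 + 690 + 775 + 620 + 730 = 5260
Unweighted mean = 5260 / 9 = 584.44444
Weighted sum = 225×49 + 700×357 + 760×414 + 480×400 + 280×136 + 690×363 + 775×483 + 620×355 + 730×281
  = 11025 + 249900 + 314640 + 192000 + 38080 + 250470 + 374325 + 220100 + 205130 = 1855670
Sum of weights = 49 + 357 + 414 + 400 + 136 + 363 + 483 + 355 + 281 = 2838
Weighted mean = 1855670 / 2838 = 653.8654
Difference (unweighted minus weighted) = -69.420954

-69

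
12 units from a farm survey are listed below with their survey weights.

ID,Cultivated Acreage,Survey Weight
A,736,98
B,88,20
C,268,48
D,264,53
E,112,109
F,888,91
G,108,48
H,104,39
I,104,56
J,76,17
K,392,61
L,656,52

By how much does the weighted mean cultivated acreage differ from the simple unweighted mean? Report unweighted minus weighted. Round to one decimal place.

-71.2

Unweighted sum = 736 + 88 + 268 + 264 + 112 + 888 + 108 + 104 + 104 + 76 + 392 + 656 = 3796
Unweighted mean = 3796 / 12 = 316.33333
Weighted sum = 736×98 + 88×20 + 268×48 + 264×53 + 112×109 + 888×91 + 108×48 + 104×39 + 104×56 + 76×17 + 392×61 + 656×52
  = 268140
Sum of weights = 98 + 20 + 48 + 53 + 109 + 91 + 48 + 39 + 56 + 17 + 61 + 52 = 692
Weighted mean = 268140 / 692 = 387.48555
Difference (unweighted minus weighted) = -71.152216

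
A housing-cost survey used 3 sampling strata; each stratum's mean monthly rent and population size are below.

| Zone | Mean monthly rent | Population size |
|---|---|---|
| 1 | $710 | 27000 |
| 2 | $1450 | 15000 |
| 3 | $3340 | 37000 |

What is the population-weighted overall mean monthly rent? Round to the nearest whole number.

Σ Nₕ·x̄ₕ = 710×27000 + 1450×15000 + 3340×37000
  = 164500000
Σ Nₕ = 27000 + 15000 + 37000 = 79000
Overall mean = 164500000 / 79000 = 2082.2785

2082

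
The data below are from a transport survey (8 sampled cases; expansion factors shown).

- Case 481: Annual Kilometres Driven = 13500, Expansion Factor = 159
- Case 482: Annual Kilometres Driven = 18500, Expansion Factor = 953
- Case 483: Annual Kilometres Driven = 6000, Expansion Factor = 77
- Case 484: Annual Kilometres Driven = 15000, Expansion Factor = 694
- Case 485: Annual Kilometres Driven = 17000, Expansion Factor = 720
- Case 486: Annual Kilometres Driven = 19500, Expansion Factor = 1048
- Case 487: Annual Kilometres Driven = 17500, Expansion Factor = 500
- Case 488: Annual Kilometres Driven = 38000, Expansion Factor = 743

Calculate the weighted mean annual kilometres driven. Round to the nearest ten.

20500

Weighted sum = 13500×159 + 18500×953 + 6000×77 + 15000×694 + 17000×720 + 19500×1048 + 17500×500 + 38000×743
  = 2146500 + 17630500 + 462000 + 10410000 + 12240000 + 20436000 + 8750000 + 28234000 = 100309000
Sum of weights = 159 + 953 + 77 + 694 + 720 + 1048 + 500 + 743 = 4894
Weighted mean = 100309000 / 4894 = 20496.322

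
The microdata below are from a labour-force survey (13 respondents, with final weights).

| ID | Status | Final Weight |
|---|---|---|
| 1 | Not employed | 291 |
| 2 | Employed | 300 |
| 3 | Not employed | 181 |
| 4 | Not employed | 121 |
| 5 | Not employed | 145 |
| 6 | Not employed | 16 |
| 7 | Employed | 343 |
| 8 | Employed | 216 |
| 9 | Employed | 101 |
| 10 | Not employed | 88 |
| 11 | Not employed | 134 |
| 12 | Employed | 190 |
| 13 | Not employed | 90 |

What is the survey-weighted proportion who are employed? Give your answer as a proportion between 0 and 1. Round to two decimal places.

0.52

Sum of weights for 'Employed' = 300 + 343 + 216 + 101 + 190 = 1150
Total weight = 2216
Weighted proportion = 1150 / 2216 = 0.51895307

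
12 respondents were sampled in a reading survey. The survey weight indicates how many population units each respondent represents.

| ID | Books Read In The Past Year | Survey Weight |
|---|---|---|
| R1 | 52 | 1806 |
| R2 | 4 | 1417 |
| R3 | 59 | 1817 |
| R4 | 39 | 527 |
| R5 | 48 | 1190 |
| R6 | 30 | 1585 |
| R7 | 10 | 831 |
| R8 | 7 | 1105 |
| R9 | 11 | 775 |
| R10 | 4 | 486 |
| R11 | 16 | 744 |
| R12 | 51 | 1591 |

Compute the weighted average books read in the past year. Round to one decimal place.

32.5

Weighted sum = 52×1806 + 4×1417 + 59×1817 + 39×527 + 48×1190 + 30×1585 + 10×831 + 7×1105 + 11×775 + 4×486 + 16×744 + 51×1591
  = 451565
Sum of weights = 1806 + 1417 + 1817 + 527 + 1190 + 1585 + 831 + 1105 + 775 + 486 + 744 + 1591 = 13874
Weighted mean = 451565 / 13874 = 32.547571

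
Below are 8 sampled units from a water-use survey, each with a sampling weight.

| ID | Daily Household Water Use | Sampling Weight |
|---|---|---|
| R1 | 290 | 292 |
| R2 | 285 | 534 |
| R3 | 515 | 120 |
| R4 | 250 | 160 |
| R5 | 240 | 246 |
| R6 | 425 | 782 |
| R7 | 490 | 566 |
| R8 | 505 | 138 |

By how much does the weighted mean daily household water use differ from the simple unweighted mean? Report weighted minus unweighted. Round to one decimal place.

Unweighted sum = 3000
Unweighted mean = 3000 / 8 = 375
Weighted sum = 290×292 + 285×534 + 515×120 + 250×160 + 240×246 + 425×782 + 490×566 + 505×138
  = 84680 + 152190 + 61800 + 40000 + 59040 + 332350 + 277340 + 69690 = 1077090
Sum of weights = 292 + 534 + 120 + 160 + 246 + 782 + 566 + 138 = 2838
Weighted mean = 1077090 / 2838 = 379.52431
Difference (weighted minus unweighted) = 4.5243129

4.5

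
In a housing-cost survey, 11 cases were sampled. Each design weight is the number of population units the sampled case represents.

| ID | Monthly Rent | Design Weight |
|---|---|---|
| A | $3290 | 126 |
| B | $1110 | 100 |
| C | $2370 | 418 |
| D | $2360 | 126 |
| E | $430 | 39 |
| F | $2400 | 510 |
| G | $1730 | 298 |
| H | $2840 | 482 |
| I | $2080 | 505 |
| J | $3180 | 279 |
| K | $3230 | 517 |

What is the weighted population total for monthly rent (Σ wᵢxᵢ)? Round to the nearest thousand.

8546000

Weighted total = 3290×126 + 1110×100 + 2370×418 + 2360×126 + 430×39 + 2400×510 + 1730×298 + 2840×482 + 2080×505 + 3180×279 + 3230×517
  = 8546280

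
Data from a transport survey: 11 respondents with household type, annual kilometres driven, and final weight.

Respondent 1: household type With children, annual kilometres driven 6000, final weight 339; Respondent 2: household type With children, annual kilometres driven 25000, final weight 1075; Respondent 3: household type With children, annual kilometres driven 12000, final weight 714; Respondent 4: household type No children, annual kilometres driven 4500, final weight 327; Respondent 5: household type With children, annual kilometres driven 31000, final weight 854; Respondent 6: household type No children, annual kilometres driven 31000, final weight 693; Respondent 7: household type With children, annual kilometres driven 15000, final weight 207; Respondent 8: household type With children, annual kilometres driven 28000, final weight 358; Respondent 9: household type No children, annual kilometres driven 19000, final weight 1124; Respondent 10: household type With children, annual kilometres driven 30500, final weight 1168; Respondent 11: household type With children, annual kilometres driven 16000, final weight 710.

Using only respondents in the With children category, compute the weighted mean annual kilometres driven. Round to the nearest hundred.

With children rows: 1, 2, 3, 5, 7, 8, 10, 11
Weighted sum = 6000×339 + 25000×1075 + 12000×714 + 31000×854 + 15000×207 + 28000×358 + 30500×1168 + 16000×710
  = 2034000 + 26875000 + 8568000 + 26474000 + 3105000 + 10024000 + 35624000 + 11360000 = 124064000
Sum of weights = 339 + 1075 + 714 + 854 + 207 + 358 + 1168 + 710 = 5425
Weighted mean = 124064000 / 5425 = 22868.94

22900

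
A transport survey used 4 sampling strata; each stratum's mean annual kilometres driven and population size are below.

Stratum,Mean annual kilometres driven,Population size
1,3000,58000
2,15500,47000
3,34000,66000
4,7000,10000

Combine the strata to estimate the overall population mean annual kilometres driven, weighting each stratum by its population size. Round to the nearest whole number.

Σ Nₕ·x̄ₕ = 3000×58000 + 15500×47000 + 34000×66000 + 7000×10000
  = 174000000 + 728500000 + 2244000000 + 70000000 = 3216500000
Σ Nₕ = 58000 + 47000 + 66000 + 10000 = 181000
Overall mean = 3216500000 / 181000 = 17770.718

17771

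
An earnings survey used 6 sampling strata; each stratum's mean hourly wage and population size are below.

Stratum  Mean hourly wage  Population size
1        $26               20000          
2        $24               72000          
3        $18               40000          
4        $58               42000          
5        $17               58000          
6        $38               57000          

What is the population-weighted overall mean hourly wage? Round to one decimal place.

Σ Nₕ·x̄ₕ = 26×20000 + 24×72000 + 18×40000 + 58×42000 + 17×58000 + 38×57000
  = 520000 + 1728000 + 720000 + 2436000 + 986000 + 2166000 = 8556000
Σ Nₕ = 20000 + 72000 + 40000 + 42000 + 58000 + 57000 = 289000
Overall mean = 8556000 / 289000 = 29.605536

29.6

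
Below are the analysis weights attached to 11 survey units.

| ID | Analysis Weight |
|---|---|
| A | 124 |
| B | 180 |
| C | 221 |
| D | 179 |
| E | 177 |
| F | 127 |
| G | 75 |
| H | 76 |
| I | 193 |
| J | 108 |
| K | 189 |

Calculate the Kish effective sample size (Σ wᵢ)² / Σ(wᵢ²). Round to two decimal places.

9.99

Σ wᵢ = 124 + 180 + 221 + 179 + 177 + 127 + 75 + 76 + 193 + 108 + 189 = 1649
Σ wᵢ² = 272151
n_eff = 1649² / 272151 = 2719201 / 272151 = 9.9915157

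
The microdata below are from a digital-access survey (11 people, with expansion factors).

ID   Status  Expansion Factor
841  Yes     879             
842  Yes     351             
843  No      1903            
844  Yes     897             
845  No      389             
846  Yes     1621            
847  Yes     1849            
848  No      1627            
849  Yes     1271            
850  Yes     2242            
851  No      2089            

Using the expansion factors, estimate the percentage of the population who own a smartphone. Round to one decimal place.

60.3

Sum of weights for 'Yes' = 879 + 351 + 897 + 1621 + 1849 + 1271 + 2242 = 9110
Total weight = 879 + 351 + 1903 + 897 + 389 + 1621 + 1849 + 1627 + 1271 + 2242 + 2089 = 15118
Weighted proportion = 9110 / 15118 = 0.60259294 → 60.259294%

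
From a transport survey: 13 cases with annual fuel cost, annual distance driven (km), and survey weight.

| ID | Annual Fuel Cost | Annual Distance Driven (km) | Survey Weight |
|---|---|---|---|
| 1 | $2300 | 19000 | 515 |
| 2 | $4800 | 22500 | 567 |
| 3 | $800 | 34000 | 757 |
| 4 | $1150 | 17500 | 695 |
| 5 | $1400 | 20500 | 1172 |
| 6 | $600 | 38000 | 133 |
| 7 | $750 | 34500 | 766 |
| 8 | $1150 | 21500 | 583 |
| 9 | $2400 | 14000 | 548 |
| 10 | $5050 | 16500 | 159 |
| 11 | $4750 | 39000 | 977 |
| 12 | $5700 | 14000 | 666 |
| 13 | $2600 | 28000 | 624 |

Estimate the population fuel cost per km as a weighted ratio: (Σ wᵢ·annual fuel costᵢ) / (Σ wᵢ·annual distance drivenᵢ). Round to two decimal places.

0.10

Σ wᵢ·y = 20454000
Σ wᵢ·x = 203679000
Ratio = 20454000 / 203679000 = 0.10042272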